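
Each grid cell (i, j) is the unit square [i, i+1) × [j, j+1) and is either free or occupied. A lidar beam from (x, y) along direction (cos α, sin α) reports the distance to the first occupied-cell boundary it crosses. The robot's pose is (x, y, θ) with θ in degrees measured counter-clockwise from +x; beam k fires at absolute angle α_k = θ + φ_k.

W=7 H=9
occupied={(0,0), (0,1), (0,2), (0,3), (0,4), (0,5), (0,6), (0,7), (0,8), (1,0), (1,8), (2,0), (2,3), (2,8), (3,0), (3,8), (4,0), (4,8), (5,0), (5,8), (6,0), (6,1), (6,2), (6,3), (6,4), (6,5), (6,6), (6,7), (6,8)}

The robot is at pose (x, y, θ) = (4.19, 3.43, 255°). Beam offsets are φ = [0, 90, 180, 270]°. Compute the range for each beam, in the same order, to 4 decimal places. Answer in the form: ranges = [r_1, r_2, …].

beam 1: φ=0°, α=255°
  dir = (cos 255°, sin 255°) = (-0.2588, -0.9659); from cell (4,3)
  next x-line at t=0.7341, next y-line at t=0.4452; Δt_x=3.8637, Δt_y=1.0353
    y: enter (4,2) at t=0.4452
    x: enter (3,2) at t=0.7341
    y: enter (3,1) at t=1.4804
    y: enter (3,0) at t=2.5157 ← occupied
  → r_1 = 2.5157
beam 2: φ=90°, α=345°
  dir = (cos 345°, sin 345°) = (0.9659, -0.2588); from cell (4,3)
  next x-line at t=0.8386, next y-line at t=1.6614; Δt_x=1.0353, Δt_y=3.8637
    x: enter (5,3) at t=0.8386
    y: enter (5,2) at t=1.6614
    x: enter (6,2) at t=1.8738 ← occupied
  → r_2 = 1.8738
beam 3: φ=180°, α=75°
  dir = (cos 75°, sin 75°) = (0.2588, 0.9659); from cell (4,3)
  next x-line at t=3.1296, next y-line at t=0.5901; Δt_x=3.8637, Δt_y=1.0353
    y: enter (4,4) at t=0.5901
    y: enter (4,5) at t=1.6254
    y: enter (4,6) at t=2.6607
    x: enter (5,6) at t=3.1296
    y: enter (5,7) at t=3.6959
    y: enter (5,8) at t=4.7312 ← occupied
  → r_3 = 4.7312
beam 4: φ=270°, α=165°
  dir = (cos 165°, sin 165°) = (-0.9659, 0.2588); from cell (4,3)
  next x-line at t=0.1967, next y-line at t=2.2023; Δt_x=1.0353, Δt_y=3.8637
    x: enter (3,3) at t=0.1967
    x: enter (2,3) at t=1.2320 ← occupied
  → r_4 = 1.2320

ranges = [2.5157, 1.8738, 4.7312, 1.2320]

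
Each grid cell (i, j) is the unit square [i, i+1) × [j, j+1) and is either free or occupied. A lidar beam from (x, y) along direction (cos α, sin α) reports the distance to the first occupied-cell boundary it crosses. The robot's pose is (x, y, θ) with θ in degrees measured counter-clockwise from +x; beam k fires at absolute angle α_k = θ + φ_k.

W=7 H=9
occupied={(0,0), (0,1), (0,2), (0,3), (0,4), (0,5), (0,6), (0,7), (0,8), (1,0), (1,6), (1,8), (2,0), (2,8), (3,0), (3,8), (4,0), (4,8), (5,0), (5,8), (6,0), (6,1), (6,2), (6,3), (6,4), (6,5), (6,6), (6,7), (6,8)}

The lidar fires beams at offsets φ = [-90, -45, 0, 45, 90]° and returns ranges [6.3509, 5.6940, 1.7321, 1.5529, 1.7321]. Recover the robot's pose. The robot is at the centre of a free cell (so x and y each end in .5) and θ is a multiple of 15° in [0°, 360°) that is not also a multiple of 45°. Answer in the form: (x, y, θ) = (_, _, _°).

Candidates: 34 free-cell centres × 16 headings = 544 poses. Raycast each; keep the one whose scan matches to 4 dp.
  (4.5, 1.5, 75°): beam 1 = 1.5529 ≠ 6.3509 ✗
  (1.5, 5.5, 150°): beam 1 = 0.5774 ≠ 6.3509 ✗
  (3.5, 1.5, 195°): beam 1 = 6.7293 ≠ 6.3509 ✗
  …
  (4.5, 6.5, 330°): r_1=6.3509, r_2=5.6940, r_3=1.7321, r_4=1.5529, r_5=1.7321 — all match ✓
No second candidate reproduces the full scan.

(x, y, θ) = (4.5, 6.5, 330°)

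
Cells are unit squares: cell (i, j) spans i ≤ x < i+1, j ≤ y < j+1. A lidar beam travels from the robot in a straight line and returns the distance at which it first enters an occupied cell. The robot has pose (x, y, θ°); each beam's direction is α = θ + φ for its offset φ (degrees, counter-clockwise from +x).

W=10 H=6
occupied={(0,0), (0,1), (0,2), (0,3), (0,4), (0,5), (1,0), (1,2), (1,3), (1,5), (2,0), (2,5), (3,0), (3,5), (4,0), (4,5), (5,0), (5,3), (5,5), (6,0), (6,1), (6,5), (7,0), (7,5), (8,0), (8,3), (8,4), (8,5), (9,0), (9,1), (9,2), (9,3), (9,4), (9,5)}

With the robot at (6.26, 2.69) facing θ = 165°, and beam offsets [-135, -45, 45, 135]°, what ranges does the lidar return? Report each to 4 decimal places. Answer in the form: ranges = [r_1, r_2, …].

ranges = [2.0092, 0.5200, 3.3800, 0.7967]

beam 1: φ=-135°, α=30°
  d=(0.8660,0.5000)  start (6,2)  tX=0.8545 tY=0.6200  stride 1/|dx|=1.1547 1/|dy|=2.0000
    cross y-line → (6,3), t=0.6200
    cross x-line → (7,3), t=0.8545
    cross x-line → (8,3), t=2.0092 (wall)
  → r_1 = 2.0092
beam 2: φ=-45°, α=120°
  d=(-0.5000,0.8660)  start (6,2)  tX=0.5200 tY=0.3580  stride 1/|dx|=2.0000 1/|dy|=1.1547
    cross y-line → (6,3), t=0.3580
    cross x-line → (5,3), t=0.5200 (wall)
  → r_2 = 0.5200
beam 3: φ=45°, α=210°
  d=(-0.8660,-0.5000)  start (6,2)  tX=0.3002 tY=1.3800  stride 1/|dx|=1.1547 1/|dy|=2.0000
    cross x-line → (5,2), t=0.3002
    cross y-line → (5,1), t=1.3800
    cross x-line → (4,1), t=1.4549
    cross x-line → (3,1), t=2.6096
    cross y-line → (3,0), t=3.3800 (wall)
  → r_3 = 3.3800
beam 4: φ=135°, α=300°
  d=(0.5000,-0.8660)  start (6,2)  tX=1.4800 tY=0.7967  stride 1/|dx|=2.0000 1/|dy|=1.1547
    cross y-line → (6,1), t=0.7967 (wall)
  → r_4 = 0.7967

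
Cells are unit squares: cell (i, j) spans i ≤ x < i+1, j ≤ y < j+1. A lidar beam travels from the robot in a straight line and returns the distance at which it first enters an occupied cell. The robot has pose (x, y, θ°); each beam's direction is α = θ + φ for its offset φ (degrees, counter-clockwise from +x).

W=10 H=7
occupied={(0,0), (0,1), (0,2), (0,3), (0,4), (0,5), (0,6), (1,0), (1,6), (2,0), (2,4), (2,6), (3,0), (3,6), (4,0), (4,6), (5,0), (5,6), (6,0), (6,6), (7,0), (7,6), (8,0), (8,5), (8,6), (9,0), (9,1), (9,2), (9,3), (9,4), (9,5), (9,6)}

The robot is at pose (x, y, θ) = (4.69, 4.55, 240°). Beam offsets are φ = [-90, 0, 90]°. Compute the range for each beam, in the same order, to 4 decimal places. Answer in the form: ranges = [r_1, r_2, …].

beam 1: φ=-90°, α=150°
  d=(-0.8660,0.5000)  start (4,4)  tX=0.7967 tY=0.9000  stride 1/|dx|=1.1547 1/|dy|=2.0000
    cross x-line → (3,4), t=0.7967
    cross y-line → (3,5), t=0.9000
    cross x-line → (2,5), t=1.9514
    cross y-line → (2,6), t=2.9000 (wall)
  → r_1 = 2.9000
beam 2: φ=0°, α=240°
  d=(-0.5000,-0.8660)  start (4,4)  tX=1.3800 tY=0.6351  stride 1/|dx|=2.0000 1/|dy|=1.1547
    cross y-line → (4,3), t=0.6351
    cross x-line → (3,3), t=1.3800
    cross y-line → (3,2), t=1.7898
    cross y-line → (3,1), t=2.9445
    cross x-line → (2,1), t=3.3800
    cross y-line → (2,0), t=4.0992 (wall)
  → r_2 = 4.0992
beam 3: φ=90°, α=330°
  d=(0.8660,-0.5000)  start (4,4)  tX=0.3580 tY=1.1000  stride 1/|dx|=1.1547 1/|dy|=2.0000
    cross x-line → (5,4), t=0.3580
    cross y-line → (5,3), t=1.1000
    cross x-line → (6,3), t=1.5127
    cross x-line → (7,3), t=2.6674
    cross y-line → (7,2), t=3.1000
    cross x-line → (8,2), t=3.8221
    cross x-line → (9,2), t=4.9768 (wall)
  → r_3 = 4.9768

ranges = [2.9000, 4.0992, 4.9768]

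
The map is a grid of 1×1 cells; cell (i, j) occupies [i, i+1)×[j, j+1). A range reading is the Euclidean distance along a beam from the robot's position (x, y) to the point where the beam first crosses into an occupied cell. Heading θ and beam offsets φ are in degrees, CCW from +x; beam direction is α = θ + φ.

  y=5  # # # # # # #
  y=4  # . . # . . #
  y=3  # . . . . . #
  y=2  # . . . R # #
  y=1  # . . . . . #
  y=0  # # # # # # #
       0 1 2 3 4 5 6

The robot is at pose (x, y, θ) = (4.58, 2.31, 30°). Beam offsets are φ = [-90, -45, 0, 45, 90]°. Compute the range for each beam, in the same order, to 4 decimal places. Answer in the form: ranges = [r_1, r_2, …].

beam 1: φ=-90°, α=300°
  dir = (cos 300°, sin 300°) = (0.5000, -0.8660); from cell (4,2)
  next x-line at t=0.8400, next y-line at t=0.3580; Δt_x=2.0000, Δt_y=1.1547
    y: enter (4,1) at t=0.3580
    x: enter (5,1) at t=0.8400
    y: enter (5,0) at t=1.5127 ← occupied
  → r_1 = 1.5127
beam 2: φ=-45°, α=345°
  dir = (cos 345°, sin 345°) = (0.9659, -0.2588); from cell (4,2)
  next x-line at t=0.4348, next y-line at t=1.1977; Δt_x=1.0353, Δt_y=3.8637
    x: enter (5,2) at t=0.4348 ← occupied
  → r_2 = 0.4348
beam 3: φ=0°, α=30°
  dir = (cos 30°, sin 30°) = (0.8660, 0.5000); from cell (4,2)
  next x-line at t=0.4850, next y-line at t=1.3800; Δt_x=1.1547, Δt_y=2.0000
    x: enter (5,2) at t=0.4850 ← occupied
  → r_3 = 0.4850
beam 4: φ=45°, α=75°
  dir = (cos 75°, sin 75°) = (0.2588, 0.9659); from cell (4,2)
  next x-line at t=1.6228, next y-line at t=0.7143; Δt_x=3.8637, Δt_y=1.0353
    y: enter (4,3) at t=0.7143
    x: enter (5,3) at t=1.6228
    y: enter (5,4) at t=1.7496
    y: enter (5,5) at t=2.7849 ← occupied
  → r_4 = 2.7849
beam 5: φ=90°, α=120°
  dir = (cos 120°, sin 120°) = (-0.5000, 0.8660); from cell (4,2)
  next x-line at t=1.1600, next y-line at t=0.7967; Δt_x=2.0000, Δt_y=1.1547
    y: enter (4,3) at t=0.7967
    x: enter (3,3) at t=1.1600
    y: enter (3,4) at t=1.9514 ← occupied
  → r_5 = 1.9514

ranges = [1.5127, 0.4348, 0.4850, 2.7849, 1.9514]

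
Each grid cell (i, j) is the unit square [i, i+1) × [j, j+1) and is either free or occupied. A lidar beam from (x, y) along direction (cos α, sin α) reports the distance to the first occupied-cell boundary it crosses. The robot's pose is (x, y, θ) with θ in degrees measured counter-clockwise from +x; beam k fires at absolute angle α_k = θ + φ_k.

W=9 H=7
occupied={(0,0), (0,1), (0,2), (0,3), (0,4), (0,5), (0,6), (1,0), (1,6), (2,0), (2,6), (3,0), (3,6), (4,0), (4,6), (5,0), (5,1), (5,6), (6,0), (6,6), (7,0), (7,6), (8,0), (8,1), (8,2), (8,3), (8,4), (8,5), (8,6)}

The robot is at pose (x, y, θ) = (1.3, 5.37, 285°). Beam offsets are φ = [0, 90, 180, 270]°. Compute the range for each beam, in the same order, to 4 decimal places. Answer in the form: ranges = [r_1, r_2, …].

beam 1: φ=0°, α=285°
  d=(0.2588,-0.9659)  start (1,5)  tX=2.7046 tY=0.3831  stride 1/|dx|=3.8637 1/|dy|=1.0353
    cross y-line → (1,4), t=0.3831
    cross y-line → (1,3), t=1.4183
    cross y-line → (1,2), t=2.4536
    cross x-line → (2,2), t=2.7046
    cross y-line → (2,1), t=3.4889
    cross y-line → (2,0), t=4.5242 (wall)
  → r_1 = 4.5242
beam 2: φ=90°, α=15°
  d=(0.9659,0.2588)  start (1,5)  tX=0.7247 tY=2.4341  stride 1/|dx|=1.0353 1/|dy|=3.8637
    cross x-line → (2,5), t=0.7247
    cross x-line → (3,5), t=1.7600
    cross y-line → (3,6), t=2.4341 (wall)
  → r_2 = 2.4341
beam 3: φ=180°, α=105°
  d=(-0.2588,0.9659)  start (1,5)  tX=1.1591 tY=0.6522  stride 1/|dx|=3.8637 1/|dy|=1.0353
    cross y-line → (1,6), t=0.6522 (wall)
  → r_3 = 0.6522
beam 4: φ=270°, α=195°
  d=(-0.9659,-0.2588)  start (1,5)  tX=0.3106 tY=1.4296  stride 1/|dx|=1.0353 1/|dy|=3.8637
    cross x-line → (0,5), t=0.3106 (wall)
  → r_4 = 0.3106

ranges = [4.5242, 2.4341, 0.6522, 0.3106]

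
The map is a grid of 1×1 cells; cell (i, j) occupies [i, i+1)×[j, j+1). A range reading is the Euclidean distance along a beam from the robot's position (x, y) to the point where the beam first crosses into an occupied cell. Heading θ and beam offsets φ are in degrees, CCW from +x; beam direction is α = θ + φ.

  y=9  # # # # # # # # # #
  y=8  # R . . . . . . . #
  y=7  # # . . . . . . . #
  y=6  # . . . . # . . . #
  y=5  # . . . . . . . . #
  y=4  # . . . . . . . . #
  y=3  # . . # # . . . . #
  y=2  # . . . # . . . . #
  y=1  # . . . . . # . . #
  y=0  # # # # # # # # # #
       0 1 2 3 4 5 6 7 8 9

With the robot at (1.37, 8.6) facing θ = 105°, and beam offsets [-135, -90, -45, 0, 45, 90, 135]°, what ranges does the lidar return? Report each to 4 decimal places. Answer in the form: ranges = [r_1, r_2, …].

ranges = [4.1916, 1.5455, 0.4619, 0.4141, 0.4272, 0.3831, 0.6928]

beam 1: φ=-135°, α=330°
  d=(0.8660,-0.5000)  start (1,8)  tX=0.7275 tY=1.2000  stride 1/|dx|=1.1547 1/|dy|=2.0000
    cross x-line → (2,8), t=0.7275
    cross y-line → (2,7), t=1.2000
    cross x-line → (3,7), t=1.8822
    cross x-line → (4,7), t=3.0369
    cross y-line → (4,6), t=3.2000
    cross x-line → (5,6), t=4.1916 (wall)
  → r_1 = 4.1916
beam 2: φ=-90°, α=15°
  d=(0.9659,0.2588)  start (1,8)  tX=0.6522 tY=1.5455  stride 1/|dx|=1.0353 1/|dy|=3.8637
    cross x-line → (2,8), t=0.6522
    cross y-line → (2,9), t=1.5455 (wall)
  → r_2 = 1.5455
beam 3: φ=-45°, α=60°
  d=(0.5000,0.8660)  start (1,8)  tX=1.2600 tY=0.4619  stride 1/|dx|=2.0000 1/|dy|=1.1547
    cross y-line → (1,9), t=0.4619 (wall)
  → r_3 = 0.4619
beam 4: φ=0°, α=105°
  d=(-0.2588,0.9659)  start (1,8)  tX=1.4296 tY=0.4141  stride 1/|dx|=3.8637 1/|dy|=1.0353
    cross y-line → (1,9), t=0.4141 (wall)
  → r_4 = 0.4141
beam 5: φ=45°, α=150°
  d=(-0.8660,0.5000)  start (1,8)  tX=0.4272 tY=0.8000  stride 1/|dx|=1.1547 1/|dy|=2.0000
    cross x-line → (0,8), t=0.4272 (wall)
  → r_5 = 0.4272
beam 6: φ=90°, α=195°
  d=(-0.9659,-0.2588)  start (1,8)  tX=0.3831 tY=2.3182  stride 1/|dx|=1.0353 1/|dy|=3.8637
    cross x-line → (0,8), t=0.3831 (wall)
  → r_6 = 0.3831
beam 7: φ=135°, α=240°
  d=(-0.5000,-0.8660)  start (1,8)  tX=0.7400 tY=0.6928  stride 1/|dx|=2.0000 1/|dy|=1.1547
    cross y-line → (1,7), t=0.6928 (wall)
  → r_7 = 0.6928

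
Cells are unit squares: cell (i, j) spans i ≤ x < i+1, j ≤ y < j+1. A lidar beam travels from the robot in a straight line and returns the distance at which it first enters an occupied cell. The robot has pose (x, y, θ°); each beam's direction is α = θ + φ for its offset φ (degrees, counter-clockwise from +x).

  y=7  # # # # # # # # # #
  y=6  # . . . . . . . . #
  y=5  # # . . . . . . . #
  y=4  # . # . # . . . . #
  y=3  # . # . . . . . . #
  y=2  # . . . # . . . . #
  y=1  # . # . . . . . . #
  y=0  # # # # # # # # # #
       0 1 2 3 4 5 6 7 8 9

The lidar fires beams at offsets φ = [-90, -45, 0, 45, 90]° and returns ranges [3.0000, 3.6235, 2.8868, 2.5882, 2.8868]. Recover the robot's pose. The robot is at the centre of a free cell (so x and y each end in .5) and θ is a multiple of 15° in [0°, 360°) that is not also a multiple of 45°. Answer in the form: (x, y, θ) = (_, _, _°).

Candidates: 42 free-cell centres × 16 headings = 672 poses. Raycast each; keep the one whose scan matches to 4 dp.
  (4.5, 3.5, 105°): beam 1 = 4.6587 ≠ 3.0000 ✗
  (7.5, 6.5, 105°): beam 1 = 1.5529 ≠ 3.0000 ✗
  (8.5, 1.5, 330°): beam 1 = 0.5774 ≠ 3.0000 ✗
  (7.5, 5.5, 330°): beam 1 = 5.1962 ≠ 3.0000 ✗
  (7.5, 1.5, 75°): beam 1 = 1.5529 ≠ 3.0000 ✗
  …
  (7.5, 3.5, 150°): r_1=3.0000, r_2=3.6235, r_3=2.8868, r_4=2.5882, r_5=2.8868 — all match ✓
Unique over the lattice → pose = (7.5, 3.5, 150°).

(x, y, θ) = (7.5, 3.5, 150°)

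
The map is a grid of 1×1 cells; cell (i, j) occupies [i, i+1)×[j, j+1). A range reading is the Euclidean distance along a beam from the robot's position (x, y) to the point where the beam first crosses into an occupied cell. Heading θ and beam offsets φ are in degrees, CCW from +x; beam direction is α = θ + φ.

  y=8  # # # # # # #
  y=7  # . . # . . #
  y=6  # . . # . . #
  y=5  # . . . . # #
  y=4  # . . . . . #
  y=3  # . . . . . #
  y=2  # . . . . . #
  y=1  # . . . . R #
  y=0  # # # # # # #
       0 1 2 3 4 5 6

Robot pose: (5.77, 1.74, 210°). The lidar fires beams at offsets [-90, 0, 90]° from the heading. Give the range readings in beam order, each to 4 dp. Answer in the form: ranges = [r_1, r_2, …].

ranges = [4.9190, 1.4800, 0.4600]

beam 1: φ=-90°, α=120°
  cosα=-0.5000 sinα=0.8660 | (5,1) | tMaxX 1.5400 tMaxY 0.3002 | tΔX 2.0000 tΔY 1.1547
    t=0.3002 [y] (5,2)
    t=1.4549 [y] (5,3)
    t=1.5400 [x] (4,3)
    t=2.6096 [y] (4,4)
    t=3.5400 [x] (3,4)
    t=3.7643 [y] (3,5)
    t=4.9190 [y] (3,6) — stop
  → r_1 = 4.9190
beam 2: φ=0°, α=210°
  cosα=-0.8660 sinα=-0.5000 | (5,1) | tMaxX 0.8891 tMaxY 1.4800 | tΔX 1.1547 tΔY 2.0000
    t=0.8891 [x] (4,1)
    t=1.4800 [y] (4,0) — stop
  → r_2 = 1.4800
beam 3: φ=90°, α=300°
  cosα=0.5000 sinα=-0.8660 | (5,1) | tMaxX 0.4600 tMaxY 0.8545 | tΔX 2.0000 tΔY 1.1547
    t=0.4600 [x] (6,1) — stop
  → r_3 = 0.4600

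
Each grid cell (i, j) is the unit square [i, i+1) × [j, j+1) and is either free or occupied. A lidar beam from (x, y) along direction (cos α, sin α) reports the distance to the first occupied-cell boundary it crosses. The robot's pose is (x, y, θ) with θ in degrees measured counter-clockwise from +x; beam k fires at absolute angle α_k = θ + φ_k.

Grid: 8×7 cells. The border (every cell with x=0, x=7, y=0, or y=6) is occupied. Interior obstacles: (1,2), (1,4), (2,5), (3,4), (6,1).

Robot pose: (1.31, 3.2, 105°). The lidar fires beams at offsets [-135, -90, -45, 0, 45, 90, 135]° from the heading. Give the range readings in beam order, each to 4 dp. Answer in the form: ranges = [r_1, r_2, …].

beam 1: φ=-135°, α=330°
  dir = (cos 330°, sin 330°) = (0.8660, -0.5000); from cell (1,3)
  next x-line at t=0.7967, next y-line at t=0.4000; Δt_x=1.1547, Δt_y=2.0000
    y: enter (1,2) at t=0.4000 ← occupied
  → r_1 = 0.4000
beam 2: φ=-90°, α=15°
  dir = (cos 15°, sin 15°) = (0.9659, 0.2588); from cell (1,3)
  next x-line at t=0.7143, next y-line at t=3.0910; Δt_x=1.0353, Δt_y=3.8637
    x: enter (2,3) at t=0.7143
    x: enter (3,3) at t=1.7496
    x: enter (4,3) at t=2.7849
    y: enter (4,4) at t=3.0910
    x: enter (5,4) at t=3.8202
    x: enter (6,4) at t=4.8554
    x: enter (7,4) at t=5.8907 ← occupied
  → r_2 = 5.8907
beam 3: φ=-45°, α=60°
  dir = (cos 60°, sin 60°) = (0.5000, 0.8660); from cell (1,3)
  next x-line at t=1.3800, next y-line at t=0.9238; Δt_x=2.0000, Δt_y=1.1547
    y: enter (1,4) at t=0.9238 ← occupied
  → r_3 = 0.9238
beam 4: φ=0°, α=105°
  dir = (cos 105°, sin 105°) = (-0.2588, 0.9659); from cell (1,3)
  next x-line at t=1.1977, next y-line at t=0.8282; Δt_x=3.8637, Δt_y=1.0353
    y: enter (1,4) at t=0.8282 ← occupied
  → r_4 = 0.8282
beam 5: φ=45°, α=150°
  dir = (cos 150°, sin 150°) = (-0.8660, 0.5000); from cell (1,3)
  next x-line at t=0.3580, next y-line at t=1.6000; Δt_x=1.1547, Δt_y=2.0000
    x: enter (0,3) at t=0.3580 ← occupied
  → r_5 = 0.3580
beam 6: φ=90°, α=195°
  dir = (cos 195°, sin 195°) = (-0.9659, -0.2588); from cell (1,3)
  next x-line at t=0.3209, next y-line at t=0.7727; Δt_x=1.0353, Δt_y=3.8637
    x: enter (0,3) at t=0.3209 ← occupied
  → r_6 = 0.3209
beam 7: φ=135°, α=240°
  dir = (cos 240°, sin 240°) = (-0.5000, -0.8660); from cell (1,3)
  next x-line at t=0.6200, next y-line at t=0.2309; Δt_x=2.0000, Δt_y=1.1547
    y: enter (1,2) at t=0.2309 ← occupied
  → r_7 = 0.2309

ranges = [0.4000, 5.8907, 0.9238, 0.8282, 0.3580, 0.3209, 0.2309]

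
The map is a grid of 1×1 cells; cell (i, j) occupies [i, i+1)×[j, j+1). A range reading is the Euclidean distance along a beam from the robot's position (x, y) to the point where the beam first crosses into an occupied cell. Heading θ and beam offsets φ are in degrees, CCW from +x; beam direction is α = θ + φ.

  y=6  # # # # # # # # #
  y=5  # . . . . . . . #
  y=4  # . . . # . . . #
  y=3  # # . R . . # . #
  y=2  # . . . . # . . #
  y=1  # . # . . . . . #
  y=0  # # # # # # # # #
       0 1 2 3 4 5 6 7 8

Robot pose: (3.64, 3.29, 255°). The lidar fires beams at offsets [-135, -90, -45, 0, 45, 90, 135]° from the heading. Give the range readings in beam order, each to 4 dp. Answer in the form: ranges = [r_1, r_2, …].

beam 1: φ=-135°, α=120°
  cosα=-0.5000 sinα=0.8660 | (3,3) | tMaxX 1.2800 tMaxY 0.8198 | tΔX 2.0000 tΔY 1.1547
    t=0.8198 [y] (3,4)
    t=1.2800 [x] (2,4)
    t=1.9745 [y] (2,5)
    t=3.1292 [y] (2,6) — stop
  → r_1 = 3.1292
beam 2: φ=-90°, α=165°
  cosα=-0.9659 sinα=0.2588 | (3,3) | tMaxX 0.6626 tMaxY 2.7432 | tΔX 1.0353 tΔY 3.8637
    t=0.6626 [x] (2,3)
    t=1.6979 [x] (1,3) — stop
  → r_2 = 1.6979
beam 3: φ=-45°, α=210°
  cosα=-0.8660 sinα=-0.5000 | (3,3) | tMaxX 0.7390 tMaxY 0.5800 | tΔX 1.1547 tΔY 2.0000
    t=0.5800 [y] (3,2)
    t=0.7390 [x] (2,2)
    t=1.8937 [x] (1,2)
    t=2.5800 [y] (1,1)
    t=3.0484 [x] (0,1) — stop
  → r_3 = 3.0484
beam 4: φ=0°, α=255°
  cosα=-0.2588 sinα=-0.9659 | (3,3) | tMaxX 2.4728 tMaxY 0.3002 | tΔX 3.8637 tΔY 1.0353
    t=0.3002 [y] (3,2)
    t=1.3355 [y] (3,1)
    t=2.3708 [y] (3,0) — stop
  → r_4 = 2.3708
beam 5: φ=45°, α=300°
  cosα=0.5000 sinα=-0.8660 | (3,3) | tMaxX 0.7200 tMaxY 0.3349 | tΔX 2.0000 tΔY 1.1547
    t=0.3349 [y] (3,2)
    t=0.7200 [x] (4,2)
    t=1.4896 [y] (4,1)
    t=2.6443 [y] (4,0) — stop
  → r_5 = 2.6443
beam 6: φ=90°, α=345°
  cosα=0.9659 sinα=-0.2588 | (3,3) | tMaxX 0.3727 tMaxY 1.1205 | tΔX 1.0353 tΔY 3.8637
    t=0.3727 [x] (4,3)
    t=1.1205 [y] (4,2)
    t=1.4080 [x] (5,2) — stop
  → r_6 = 1.4080
beam 7: φ=135°, α=30°
  cosα=0.8660 sinα=0.5000 | (3,3) | tMaxX 0.4157 tMaxY 1.4200 | tΔX 1.1547 tΔY 2.0000
    t=0.4157 [x] (4,3)
    t=1.4200 [y] (4,4) — stop
  → r_7 = 1.4200

ranges = [3.1292, 1.6979, 3.0484, 2.3708, 2.6443, 1.4080, 1.4200]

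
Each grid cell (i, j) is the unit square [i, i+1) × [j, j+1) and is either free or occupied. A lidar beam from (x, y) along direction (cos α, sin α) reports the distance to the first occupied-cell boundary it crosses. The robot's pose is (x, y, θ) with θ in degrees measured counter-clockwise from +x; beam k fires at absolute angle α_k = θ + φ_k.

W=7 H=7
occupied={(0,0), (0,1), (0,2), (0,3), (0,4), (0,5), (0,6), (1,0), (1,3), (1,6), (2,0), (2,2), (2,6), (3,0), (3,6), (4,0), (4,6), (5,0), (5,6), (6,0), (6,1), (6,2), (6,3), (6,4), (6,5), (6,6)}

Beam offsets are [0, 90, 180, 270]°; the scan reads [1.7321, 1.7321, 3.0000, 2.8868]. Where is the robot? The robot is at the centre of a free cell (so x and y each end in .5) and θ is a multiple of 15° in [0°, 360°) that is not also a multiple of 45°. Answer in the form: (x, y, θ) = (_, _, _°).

Enumerate (i+0.5, j+0.5, θ) over the 23 free cells and 16 admissible headings. For each, cast all 4 beams and compare to the given ranges.
  (3.5, 3.5, 195°): beam 1 = 1.5529 ≠ 1.7321 ✗
  (5.5, 2.5, 15°): beam 1 = 0.5176 ≠ 1.7321 ✗
  (3.5, 3.5, 285°): beam 1 = 2.5882 ≠ 1.7321 ✗
  (4.5, 1.5, 30°): beam 2 = 5.1962 ≠ 1.7321 ✗
  …
  (4.5, 2.5, 240°): r_1=1.7321, r_2=1.7321, r_3=3.0000, r_4=2.8868 — all match ✓
Only this pose fits every beam.

(x, y, θ) = (4.5, 2.5, 240°)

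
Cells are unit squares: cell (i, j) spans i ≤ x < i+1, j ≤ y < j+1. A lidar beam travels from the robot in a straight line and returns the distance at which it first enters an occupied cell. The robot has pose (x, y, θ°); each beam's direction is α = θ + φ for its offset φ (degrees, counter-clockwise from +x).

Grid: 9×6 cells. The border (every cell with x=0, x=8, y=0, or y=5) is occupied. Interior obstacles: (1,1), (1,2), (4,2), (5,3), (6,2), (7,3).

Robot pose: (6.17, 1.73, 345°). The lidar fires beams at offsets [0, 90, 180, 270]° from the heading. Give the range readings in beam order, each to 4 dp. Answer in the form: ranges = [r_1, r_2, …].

ranges = [1.8946, 0.2795, 1.2113, 0.7558]

beam 1: φ=0°, α=345°
  direction (0.9659, -0.2588); cell (6,1); t to first gridline: x 0.8593, y 2.8205 (then +1.0353 / +3.8637)
    (7,1) via x @ 0.8593
    (8,1) via x @ 1.8946  # hit
  → r_1 = 1.8946
beam 2: φ=90°, α=75°
  direction (0.2588, 0.9659); cell (6,1); t to first gridline: x 3.2069, y 0.2795 (then +3.8637 / +1.0353)
    (6,2) via y @ 0.2795  # hit
  → r_2 = 0.2795
beam 3: φ=180°, α=165°
  direction (-0.9659, 0.2588); cell (6,1); t to first gridline: x 0.1760, y 1.0432 (then +1.0353 / +3.8637)
    (5,1) via x @ 0.1760
    (5,2) via y @ 1.0432
    (4,2) via x @ 1.2113  # hit
  → r_3 = 1.2113
beam 4: φ=270°, α=255°
  direction (-0.2588, -0.9659); cell (6,1); t to first gridline: x 0.6568, y 0.7558 (then +3.8637 / +1.0353)
    (5,1) via x @ 0.6568
    (5,0) via y @ 0.7558  # hit
  → r_4 = 0.7558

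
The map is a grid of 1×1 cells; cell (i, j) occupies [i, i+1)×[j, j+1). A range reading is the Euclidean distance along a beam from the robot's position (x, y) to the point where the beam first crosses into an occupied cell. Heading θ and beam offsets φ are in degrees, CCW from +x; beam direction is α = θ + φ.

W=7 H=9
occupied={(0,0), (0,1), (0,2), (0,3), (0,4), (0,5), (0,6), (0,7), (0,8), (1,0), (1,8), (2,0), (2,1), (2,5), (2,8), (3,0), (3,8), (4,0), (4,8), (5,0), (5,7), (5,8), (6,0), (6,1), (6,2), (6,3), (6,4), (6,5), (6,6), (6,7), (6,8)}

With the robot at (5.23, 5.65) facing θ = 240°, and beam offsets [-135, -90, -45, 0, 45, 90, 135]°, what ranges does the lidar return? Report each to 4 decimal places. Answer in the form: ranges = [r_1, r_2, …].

beam 1: φ=-135°, α=105°
  direction (-0.2588, 0.9659); cell (5,5); t to first gridline: x 0.8887, y 0.3623 (then +3.8637 / +1.0353)
    (5,6) via y @ 0.3623
    (4,6) via x @ 0.8887
    (4,7) via y @ 1.3976
    (4,8) via y @ 2.4329  # hit
  → r_1 = 2.4329
beam 2: φ=-90°, α=150°
  direction (-0.8660, 0.5000); cell (5,5); t to first gridline: x 0.2656, y 0.7000 (then +1.1547 / +2.0000)
    (4,5) via x @ 0.2656
    (4,6) via y @ 0.7000
    (3,6) via x @ 1.4203
    (2,6) via x @ 2.5750
    (2,7) via y @ 2.7000
    (1,7) via x @ 3.7297
    (1,8) via y @ 4.7000  # hit
  → r_2 = 4.7000
beam 3: φ=-45°, α=195°
  direction (-0.9659, -0.2588); cell (5,5); t to first gridline: x 0.2381, y 2.5114 (then +1.0353 / +3.8637)
    (4,5) via x @ 0.2381
    (3,5) via x @ 1.2734
    (2,5) via x @ 2.3087  # hit
  → r_3 = 2.3087
beam 4: φ=0°, α=240°
  direction (-0.5000, -0.8660); cell (5,5); t to first gridline: x 0.4600, y 0.7506 (then +2.0000 / +1.1547)
    (4,5) via x @ 0.4600
    (4,4) via y @ 0.7506
    (4,3) via y @ 1.9053
    (3,3) via x @ 2.4600
    (3,2) via y @ 3.0600
    (3,1) via y @ 4.2147
    (2,1) via x @ 4.4600  # hit
  → r_4 = 4.4600
beam 5: φ=45°, α=285°
  direction (0.2588, -0.9659); cell (5,5); t to first gridline: x 2.9751, y 0.6729 (then +3.8637 / +1.0353)
    (5,4) via y @ 0.6729
    (5,3) via y @ 1.7082
    (5,2) via y @ 2.7435
    (6,2) via x @ 2.9751  # hit
  → r_5 = 2.9751
beam 6: φ=90°, α=330°
  direction (0.8660, -0.5000); cell (5,5); t to first gridline: x 0.8891, y 1.3000 (then +1.1547 / +2.0000)
    (6,5) via x @ 0.8891  # hit
  → r_6 = 0.8891
beam 7: φ=135°, α=15°
  direction (0.9659, 0.2588); cell (5,5); t to first gridline: x 0.7972, y 1.3523 (then +1.0353 / +3.8637)
    (6,5) via x @ 0.7972  # hit
  → r_7 = 0.7972

ranges = [2.4329, 4.7000, 2.3087, 4.4600, 2.9751, 0.8891, 0.7972]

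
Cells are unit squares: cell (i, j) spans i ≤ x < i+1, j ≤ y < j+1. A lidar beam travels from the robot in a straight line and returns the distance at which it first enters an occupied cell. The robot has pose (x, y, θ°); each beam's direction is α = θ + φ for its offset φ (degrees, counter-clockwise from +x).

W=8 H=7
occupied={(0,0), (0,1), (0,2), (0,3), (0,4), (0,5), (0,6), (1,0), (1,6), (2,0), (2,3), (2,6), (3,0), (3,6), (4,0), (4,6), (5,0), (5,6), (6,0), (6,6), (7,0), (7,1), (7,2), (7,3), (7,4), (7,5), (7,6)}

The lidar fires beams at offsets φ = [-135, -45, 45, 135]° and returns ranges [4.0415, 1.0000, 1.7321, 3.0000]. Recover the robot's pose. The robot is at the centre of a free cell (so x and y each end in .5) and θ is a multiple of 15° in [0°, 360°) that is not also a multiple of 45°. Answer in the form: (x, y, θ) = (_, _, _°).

Candidates: 29 free-cell centres × 16 headings = 464 poses. Raycast each; keep the one whose scan matches to 4 dp.
  (3.5, 4.5, 210°): beam 1 = 1.5529 ≠ 4.0415 ✗
  (3.5, 4.5, 345°): beam 1 = 1.0000 ≠ 4.0415 ✗
  (6.5, 5.5, 300°): beam 1 = 1.9319 ≠ 4.0415 ✗
  (3.5, 5.5, 330°): beam 1 = 2.5882 ≠ 4.0415 ✗
  (5.5, 2.5, 255°): beam 2 = 3.0000 ≠ 1.0000 ✗
  …
  (3.5, 2.5, 195°): r_1=4.0415, r_2=1.0000, r_3=1.7321, r_4=3.0000 — all match ✓
Unique over the lattice → pose = (3.5, 2.5, 195°).

(x, y, θ) = (3.5, 2.5, 195°)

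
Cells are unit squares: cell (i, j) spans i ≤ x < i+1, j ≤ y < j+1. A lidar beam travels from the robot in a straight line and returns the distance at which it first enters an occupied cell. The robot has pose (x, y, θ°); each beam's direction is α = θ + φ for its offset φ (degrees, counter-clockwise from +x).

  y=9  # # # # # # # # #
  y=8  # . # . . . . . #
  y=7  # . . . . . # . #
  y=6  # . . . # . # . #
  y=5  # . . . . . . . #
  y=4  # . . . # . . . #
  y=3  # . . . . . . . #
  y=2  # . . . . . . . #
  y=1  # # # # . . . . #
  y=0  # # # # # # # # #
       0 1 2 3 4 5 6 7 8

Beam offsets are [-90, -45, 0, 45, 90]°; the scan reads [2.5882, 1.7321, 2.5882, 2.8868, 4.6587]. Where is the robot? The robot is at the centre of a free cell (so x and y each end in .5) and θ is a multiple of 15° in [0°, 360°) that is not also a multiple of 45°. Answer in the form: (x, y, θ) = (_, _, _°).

Enumerate (i+0.5, j+0.5, θ) over the 48 free cells and 16 admissible headings. For each, cast all 5 beams and compare to the given ranges.
  (6.5, 1.5, 240°): beam 1 = 6.3509 ≠ 2.5882 ✗
  (5.5, 6.5, 300°): beam 1 = 0.5774 ≠ 2.5882 ✗
  (7.5, 7.5, 210°): beam 1 = 1.7321 ≠ 2.5882 ✗
  (4.5, 8.5, 120°): beam 1 = 1.0000 ≠ 2.5882 ✗
  …
  (3.5, 6.5, 165°): r_1=2.5882, r_2=1.7321, r_3=2.5882, r_4=2.8868, r_5=4.6587 — all match ✓
Only this pose fits every beam.

(x, y, θ) = (3.5, 6.5, 165°)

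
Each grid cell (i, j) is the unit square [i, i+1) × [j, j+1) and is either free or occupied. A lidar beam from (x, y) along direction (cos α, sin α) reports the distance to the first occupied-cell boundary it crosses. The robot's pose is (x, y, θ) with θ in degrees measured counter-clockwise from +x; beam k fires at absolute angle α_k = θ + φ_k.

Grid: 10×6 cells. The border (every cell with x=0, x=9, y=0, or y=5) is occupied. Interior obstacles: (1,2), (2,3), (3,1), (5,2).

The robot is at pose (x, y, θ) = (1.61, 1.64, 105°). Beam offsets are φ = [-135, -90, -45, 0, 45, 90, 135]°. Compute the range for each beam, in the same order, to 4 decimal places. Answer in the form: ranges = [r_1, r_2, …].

ranges = [1.2800, 3.5096, 0.4157, 0.3727, 0.7044, 0.6315, 0.7390]

beam 1: φ=-135°, α=330°
  d=(0.8660,-0.5000)  start (1,1)  tX=0.4503 tY=1.2800  stride 1/|dx|=1.1547 1/|dy|=2.0000
    cross x-line → (2,1), t=0.4503
    cross y-line → (2,0), t=1.2800 (wall)
  → r_1 = 1.2800
beam 2: φ=-90°, α=15°
  d=(0.9659,0.2588)  start (1,1)  tX=0.4038 tY=1.3909  stride 1/|dx|=1.0353 1/|dy|=3.8637
    cross x-line → (2,1), t=0.4038
    cross y-line → (2,2), t=1.3909
    cross x-line → (3,2), t=1.4390
    cross x-line → (4,2), t=2.4743
    cross x-line → (5,2), t=3.5096 (wall)
  → r_2 = 3.5096
beam 3: φ=-45°, α=60°
  d=(0.5000,0.8660)  start (1,1)  tX=0.7800 tY=0.4157  stride 1/|dx|=2.0000 1/|dy|=1.1547
    cross y-line → (1,2), t=0.4157 (wall)
  → r_3 = 0.4157
beam 4: φ=0°, α=105°
  d=(-0.2588,0.9659)  start (1,1)  tX=2.3569 tY=0.3727  stride 1/|dx|=3.8637 1/|dy|=1.0353
    cross y-line → (1,2), t=0.3727 (wall)
  → r_4 = 0.3727
beam 5: φ=45°, α=150°
  d=(-0.8660,0.5000)  start (1,1)  tX=0.7044 tY=0.7200  stride 1/|dx|=1.1547 1/|dy|=2.0000
    cross x-line → (0,1), t=0.7044 (wall)
  → r_5 = 0.7044
beam 6: φ=90°, α=195°
  d=(-0.9659,-0.2588)  start (1,1)  tX=0.6315 tY=2.4728  stride 1/|dx|=1.0353 1/|dy|=3.8637
    cross x-line → (0,1), t=0.6315 (wall)
  → r_6 = 0.6315
beam 7: φ=135°, α=240°
  d=(-0.5000,-0.8660)  start (1,1)  tX=1.2200 tY=0.7390  stride 1/|dx|=2.0000 1/|dy|=1.1547
    cross y-line → (1,0), t=0.7390 (wall)
  → r_7 = 0.7390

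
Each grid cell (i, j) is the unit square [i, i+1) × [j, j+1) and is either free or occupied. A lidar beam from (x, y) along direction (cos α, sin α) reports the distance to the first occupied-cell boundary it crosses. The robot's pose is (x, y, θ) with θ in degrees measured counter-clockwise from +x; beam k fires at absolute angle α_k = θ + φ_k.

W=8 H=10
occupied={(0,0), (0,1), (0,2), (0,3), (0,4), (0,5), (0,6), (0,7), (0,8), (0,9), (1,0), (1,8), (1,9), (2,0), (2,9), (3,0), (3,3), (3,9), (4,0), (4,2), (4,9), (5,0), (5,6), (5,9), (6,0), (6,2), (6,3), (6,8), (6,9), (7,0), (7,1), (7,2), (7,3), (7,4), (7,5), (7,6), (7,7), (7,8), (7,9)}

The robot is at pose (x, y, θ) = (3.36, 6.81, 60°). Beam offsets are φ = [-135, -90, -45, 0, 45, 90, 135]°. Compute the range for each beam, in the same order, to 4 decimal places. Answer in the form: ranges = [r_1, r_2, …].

beam 1: φ=-135°, α=285°
  direction (0.2588, -0.9659); cell (3,6); t to first gridline: x 2.4728, y 0.8386 (then +3.8637 / +1.0353)
    (3,5) via y @ 0.8386
    (3,4) via y @ 1.8738
    (4,4) via x @ 2.4728
    (4,3) via y @ 2.9091
    (4,2) via y @ 3.9444  # hit
  → r_1 = 3.9444
beam 2: φ=-90°, α=330°
  direction (0.8660, -0.5000); cell (3,6); t to first gridline: x 0.7390, y 1.6200 (then +1.1547 / +2.0000)
    (4,6) via x @ 0.7390
    (4,5) via y @ 1.6200
    (5,5) via x @ 1.8937
    (6,5) via x @ 3.0484
    (6,4) via y @ 3.6200
    (7,4) via x @ 4.2031  # hit
  → r_2 = 4.2031
beam 3: φ=-45°, α=15°
  direction (0.9659, 0.2588); cell (3,6); t to first gridline: x 0.6626, y 0.7341 (then +1.0353 / +3.8637)
    (4,6) via x @ 0.6626
    (4,7) via y @ 0.7341
    (5,7) via x @ 1.6979
    (6,7) via x @ 2.7331
    (7,7) via x @ 3.7684  # hit
  → r_3 = 3.7684
beam 4: φ=0°, α=60°
  direction (0.5000, 0.8660); cell (3,6); t to first gridline: x 1.2800, y 0.2194 (then +2.0000 / +1.1547)
    (3,7) via y @ 0.2194
    (4,7) via x @ 1.2800
    (4,8) via y @ 1.3741
    (4,9) via y @ 2.5288  # hit
  → r_4 = 2.5288
beam 5: φ=45°, α=105°
  direction (-0.2588, 0.9659); cell (3,6); t to first gridline: x 1.3909, y 0.1967 (then +3.8637 / +1.0353)
    (3,7) via y @ 0.1967
    (3,8) via y @ 1.2320
    (2,8) via x @ 1.3909
    (2,9) via y @ 2.2673  # hit
  → r_5 = 2.2673
beam 6: φ=90°, α=150°
  direction (-0.8660, 0.5000); cell (3,6); t to first gridline: x 0.4157, y 0.3800 (then +1.1547 / +2.0000)
    (3,7) via y @ 0.3800
    (2,7) via x @ 0.4157
    (1,7) via x @ 1.5704
    (1,8) via y @ 2.3800  # hit
  → r_6 = 2.3800
beam 7: φ=135°, α=195°
  direction (-0.9659, -0.2588); cell (3,6); t to first gridline: x 0.3727, y 3.1296 (then +1.0353 / +3.8637)
    (2,6) via x @ 0.3727
    (1,6) via x @ 1.4080
    (0,6) via x @ 2.4433  # hit
  → r_7 = 2.4433

ranges = [3.9444, 4.2031, 3.7684, 2.5288, 2.2673, 2.3800, 2.4433]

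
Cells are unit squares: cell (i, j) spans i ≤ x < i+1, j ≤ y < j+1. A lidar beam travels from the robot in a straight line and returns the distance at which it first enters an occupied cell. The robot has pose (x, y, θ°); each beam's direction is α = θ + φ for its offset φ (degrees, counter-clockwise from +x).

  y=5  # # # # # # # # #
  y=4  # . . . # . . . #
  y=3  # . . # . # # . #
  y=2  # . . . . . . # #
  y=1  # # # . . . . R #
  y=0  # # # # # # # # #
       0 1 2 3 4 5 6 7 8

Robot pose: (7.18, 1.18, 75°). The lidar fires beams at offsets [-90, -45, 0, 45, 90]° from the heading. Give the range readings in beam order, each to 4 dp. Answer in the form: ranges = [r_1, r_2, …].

ranges = [0.6955, 0.9469, 0.8489, 2.1016, 6.3980]

beam 1: φ=-90°, α=345°
  dir = (cos 345°, sin 345°) = (0.9659, -0.2588); from cell (7,1)
  next x-line at t=0.8489, next y-line at t=0.6955; Δt_x=1.0353, Δt_y=3.8637
    y: enter (7,0) at t=0.6955 ← occupied
  → r_1 = 0.6955
beam 2: φ=-45°, α=30°
  dir = (cos 30°, sin 30°) = (0.8660, 0.5000); from cell (7,1)
  next x-line at t=0.9469, next y-line at t=1.6400; Δt_x=1.1547, Δt_y=2.0000
    x: enter (8,1) at t=0.9469 ← occupied
  → r_2 = 0.9469
beam 3: φ=0°, α=75°
  dir = (cos 75°, sin 75°) = (0.2588, 0.9659); from cell (7,1)
  next x-line at t=3.1682, next y-line at t=0.8489; Δt_x=3.8637, Δt_y=1.0353
    y: enter (7,2) at t=0.8489 ← occupied
  → r_3 = 0.8489
beam 4: φ=45°, α=120°
  dir = (cos 120°, sin 120°) = (-0.5000, 0.8660); from cell (7,1)
  next x-line at t=0.3600, next y-line at t=0.9469; Δt_x=2.0000, Δt_y=1.1547
    x: enter (6,1) at t=0.3600
    y: enter (6,2) at t=0.9469
    y: enter (6,3) at t=2.1016 ← occupied
  → r_4 = 2.1016
beam 5: φ=90°, α=165°
  dir = (cos 165°, sin 165°) = (-0.9659, 0.2588); from cell (7,1)
  next x-line at t=0.1863, next y-line at t=3.1682; Δt_x=1.0353, Δt_y=3.8637
    x: enter (6,1) at t=0.1863
    x: enter (5,1) at t=1.2216
    x: enter (4,1) at t=2.2569
    y: enter (4,2) at t=3.1682
    x: enter (3,2) at t=3.2922
    x: enter (2,2) at t=4.3275
    x: enter (1,2) at t=5.3627
    x: enter (0,2) at t=6.3980 ← occupied
  → r_5 = 6.3980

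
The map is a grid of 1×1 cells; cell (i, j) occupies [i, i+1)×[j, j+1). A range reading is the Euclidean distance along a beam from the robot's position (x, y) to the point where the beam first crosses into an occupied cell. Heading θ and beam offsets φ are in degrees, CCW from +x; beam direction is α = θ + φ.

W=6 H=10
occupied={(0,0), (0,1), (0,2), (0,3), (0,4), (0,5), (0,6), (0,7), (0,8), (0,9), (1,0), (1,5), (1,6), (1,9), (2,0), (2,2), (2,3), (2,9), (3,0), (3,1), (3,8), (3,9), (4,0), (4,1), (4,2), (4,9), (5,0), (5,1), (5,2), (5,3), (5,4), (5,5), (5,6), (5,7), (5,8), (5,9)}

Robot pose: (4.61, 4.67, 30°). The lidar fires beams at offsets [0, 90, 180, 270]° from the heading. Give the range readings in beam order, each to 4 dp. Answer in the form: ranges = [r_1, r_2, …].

beam 1: φ=0°, α=30°
  dir = (cos 30°, sin 30°) = (0.8660, 0.5000); from cell (4,4)
  next x-line at t=0.4503, next y-line at t=0.6600; Δt_x=1.1547, Δt_y=2.0000
    x: enter (5,4) at t=0.4503 ← occupied
  → r_1 = 0.4503
beam 2: φ=90°, α=120°
  dir = (cos 120°, sin 120°) = (-0.5000, 0.8660); from cell (4,4)
  next x-line at t=1.2200, next y-line at t=0.3811; Δt_x=2.0000, Δt_y=1.1547
    y: enter (4,5) at t=0.3811
    x: enter (3,5) at t=1.2200
    y: enter (3,6) at t=1.5358
    y: enter (3,7) at t=2.6905
    x: enter (2,7) at t=3.2200
    y: enter (2,8) at t=3.8452
    y: enter (2,9) at t=4.9999 ← occupied
  → r_2 = 4.9999
beam 3: φ=180°, α=210°
  dir = (cos 210°, sin 210°) = (-0.8660, -0.5000); from cell (4,4)
  next x-line at t=0.7044, next y-line at t=1.3400; Δt_x=1.1547, Δt_y=2.0000
    x: enter (3,4) at t=0.7044
    y: enter (3,3) at t=1.3400
    x: enter (2,3) at t=1.8591 ← occupied
  → r_3 = 1.8591
beam 4: φ=270°, α=300°
  dir = (cos 300°, sin 300°) = (0.5000, -0.8660); from cell (4,4)
  next x-line at t=0.7800, next y-line at t=0.7736; Δt_x=2.0000, Δt_y=1.1547
    y: enter (4,3) at t=0.7736
    x: enter (5,3) at t=0.7800 ← occupied
  → r_4 = 0.7800

ranges = [0.4503, 4.9999, 1.8591, 0.7800]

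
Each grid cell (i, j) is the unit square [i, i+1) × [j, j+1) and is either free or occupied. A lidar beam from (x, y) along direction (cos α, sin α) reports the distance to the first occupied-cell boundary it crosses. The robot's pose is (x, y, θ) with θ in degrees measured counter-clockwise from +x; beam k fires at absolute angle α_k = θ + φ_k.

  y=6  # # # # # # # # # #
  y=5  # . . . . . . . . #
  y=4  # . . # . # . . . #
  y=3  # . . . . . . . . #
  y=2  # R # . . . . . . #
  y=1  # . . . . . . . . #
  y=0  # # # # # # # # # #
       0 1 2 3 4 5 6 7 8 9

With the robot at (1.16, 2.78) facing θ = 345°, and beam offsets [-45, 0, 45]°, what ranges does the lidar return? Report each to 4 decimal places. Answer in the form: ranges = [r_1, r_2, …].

beam 1: φ=-45°, α=300°
  d=(0.5000,-0.8660)  start (1,2)  tX=1.6800 tY=0.9007  stride 1/|dx|=2.0000 1/|dy|=1.1547
    cross y-line → (1,1), t=0.9007
    cross x-line → (2,1), t=1.6800
    cross y-line → (2,0), t=2.0554 (wall)
  → r_1 = 2.0554
beam 2: φ=0°, α=345°
  d=(0.9659,-0.2588)  start (1,2)  tX=0.8696 tY=3.0137  stride 1/|dx|=1.0353 1/|dy|=3.8637
    cross x-line → (2,2), t=0.8696 (wall)
  → r_2 = 0.8696
beam 3: φ=45°, α=30°
  d=(0.8660,0.5000)  start (1,2)  tX=0.9699 tY=0.4400  stride 1/|dx|=1.1547 1/|dy|=2.0000
    cross y-line → (1,3), t=0.4400
    cross x-line → (2,3), t=0.9699
    cross x-line → (3,3), t=2.1246
    cross y-line → (3,4), t=2.4400 (wall)
  → r_3 = 2.4400

ranges = [2.0554, 0.8696, 2.4400]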